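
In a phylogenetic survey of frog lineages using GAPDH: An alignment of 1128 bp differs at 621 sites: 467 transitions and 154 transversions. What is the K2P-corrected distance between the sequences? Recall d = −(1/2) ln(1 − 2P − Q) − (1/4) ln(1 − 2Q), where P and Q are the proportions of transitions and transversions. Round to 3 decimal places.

1.749

P = 467/1128 ≈ 0.414007 and Q = 154/1128 ≈ 0.136525.
Under the Kimura two-parameter model, d = −½ ln(1 − 2P − Q) − ¼ ln(1 − 2Q).
1 − 2P − Q = 0.035461, giving −½ ln(0.035461) = 1.669661.
1 − 2Q = 0.72695, giving −¼ ln(0.72695) = 0.079724.
d = 1.669661 + 0.079724 = 1.749385.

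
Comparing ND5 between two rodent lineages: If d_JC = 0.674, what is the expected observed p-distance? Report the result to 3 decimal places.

p = (3/4)(1 − e^(−4d/3)) = 0.75 × (1 − e^(-0.898667)) = 0.75 × (1 − 0.407112) = 0.444666.

0.445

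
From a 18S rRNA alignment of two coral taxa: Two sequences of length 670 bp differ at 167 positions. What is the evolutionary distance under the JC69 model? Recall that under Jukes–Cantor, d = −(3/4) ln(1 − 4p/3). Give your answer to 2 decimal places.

0.30

p = 167/670 ≈ 0.249254.
d = −(3/4) ln(1 − 4p/3) = −0.75 ln(1 − 0.332339) = −0.75 ln(0.667661)
  = −0.75 × (-0.403975) = 0.302981 substitutions/site.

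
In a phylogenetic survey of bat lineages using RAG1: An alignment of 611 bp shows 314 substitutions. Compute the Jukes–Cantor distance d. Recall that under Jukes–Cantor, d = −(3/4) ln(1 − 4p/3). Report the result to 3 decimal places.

p = 314/611 ≈ 0.513912.
d = −(3/4) ln(1 − 4p/3) = −0.75 ln(1 − 0.685216) = −0.75 ln(0.314784)
  = −0.75 × (-1.155869) = 0.866902 substitutions/site.

0.867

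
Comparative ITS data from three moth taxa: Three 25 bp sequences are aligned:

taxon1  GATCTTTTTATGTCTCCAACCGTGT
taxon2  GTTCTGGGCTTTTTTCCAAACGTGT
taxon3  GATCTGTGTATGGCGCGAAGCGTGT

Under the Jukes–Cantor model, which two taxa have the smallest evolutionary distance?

taxon1 and taxon3

taxon1–taxon2: 9/25 differ, p = 0.360, d = 0.490.
taxon1–taxon3: 6/25 differ, p = 0.240, d = 0.289.
taxon2–taxon3: 10/25 differ, p = 0.400, d = 0.572.
The smallest distance is between taxon1 and taxon3.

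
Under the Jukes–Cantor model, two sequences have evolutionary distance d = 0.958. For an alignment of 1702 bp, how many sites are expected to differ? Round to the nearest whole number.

Invert JC69: p = (3/4)(1 − e^(−4d/3)) = 0.75 × (1 − e^(-1.277333)) = 0.75 × (1 − 0.278780) = 0.540915.
Expected differing sites = pL ≈ 0.540915 × 1702 = 920.63733 ≈ 921.

921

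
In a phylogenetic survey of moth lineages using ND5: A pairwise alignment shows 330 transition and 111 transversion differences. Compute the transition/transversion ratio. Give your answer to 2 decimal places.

2.97

R = 330/111 = 2.972972… ≈ 2.97 (to 2 d.p.).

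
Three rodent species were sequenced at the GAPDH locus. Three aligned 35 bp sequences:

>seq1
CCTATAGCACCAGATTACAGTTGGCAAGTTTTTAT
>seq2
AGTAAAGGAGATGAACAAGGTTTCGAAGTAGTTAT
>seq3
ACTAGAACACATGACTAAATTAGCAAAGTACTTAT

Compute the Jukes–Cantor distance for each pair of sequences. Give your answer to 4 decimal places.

seq1–seq2: 16/35 sites differ → p ≈ 0.457143, d = −0.75 ln(1 − 0.609524) = 0.705292 ≈ 0.7053.
seq1–seq3: 13/35 sites differ → p ≈ 0.371429, d = −0.75 ln(1 − 0.495239) = 0.512753 ≈ 0.5128.
seq2–seq3: 13/35 sites differ → p ≈ 0.371429, d = −0.75 ln(1 − 0.495239) = 0.512753 ≈ 0.5128.

d(seq1,seq2) = 0.7053, d(seq1,seq3) = 0.5128, d(seq2,seq3) = 0.5128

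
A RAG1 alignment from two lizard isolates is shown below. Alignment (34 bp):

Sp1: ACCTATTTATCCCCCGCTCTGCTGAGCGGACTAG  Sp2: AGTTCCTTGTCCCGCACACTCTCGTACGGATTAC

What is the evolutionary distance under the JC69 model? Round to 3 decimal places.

0.665

The sequences differ at 15 of 34 sites, so p = 15/34 ≈ 0.441176.
d = −(3/4) ln(1 − 4p/3) = −0.75 ln(1 − 0.588235) = −0.75 ln(0.411765)
  = −0.75 × (-0.887302) = 0.665477 substitutions/site.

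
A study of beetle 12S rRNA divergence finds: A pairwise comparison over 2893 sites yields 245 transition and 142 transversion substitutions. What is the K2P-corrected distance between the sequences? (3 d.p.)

P = 245/2893 ≈ 0.084687 and Q = 142/2893 ≈ 0.049084.
Under the Kimura two-parameter model, d = −½ ln(1 − 2P − Q) − ¼ ln(1 − 2Q).
1 − 2P − Q = 0.781542, giving −½ ln(0.781542) = 0.123243.
1 − 2Q = 0.901832, giving −¼ ln(0.901832) = 0.025832.
d = 0.123243 + 0.025832 = 0.149075.

0.149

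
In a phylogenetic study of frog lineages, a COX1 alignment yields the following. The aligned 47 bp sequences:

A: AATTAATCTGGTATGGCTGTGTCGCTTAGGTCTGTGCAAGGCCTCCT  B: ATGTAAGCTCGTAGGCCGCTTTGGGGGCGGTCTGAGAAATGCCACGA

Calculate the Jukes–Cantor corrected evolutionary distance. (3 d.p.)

0.628

The sequences differ at 20 of 47 sites, so p = 20/47 ≈ 0.425532.
d = −(3/4) ln(1 − 4p/3) = −0.75 ln(1 − 0.567376) = −0.75 ln(0.432624)
  = −0.75 × (-0.837886) = 0.628415 substitutions/site.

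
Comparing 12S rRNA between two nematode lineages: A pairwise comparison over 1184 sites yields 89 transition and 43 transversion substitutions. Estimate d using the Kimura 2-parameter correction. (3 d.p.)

P = 89/1184 ≈ 0.075169 and Q = 43/1184 ≈ 0.036318.
Under the Kimura two-parameter model, d = −½ ln(1 − 2P − Q) − ¼ ln(1 − 2Q).
1 − 2P − Q = 0.813344, giving −½ ln(0.813344) = 0.103301.
1 − 2Q = 0.927364, giving −¼ ln(0.927364) = 0.018852.
d = 0.103301 + 0.018852 = 0.122153.

0.122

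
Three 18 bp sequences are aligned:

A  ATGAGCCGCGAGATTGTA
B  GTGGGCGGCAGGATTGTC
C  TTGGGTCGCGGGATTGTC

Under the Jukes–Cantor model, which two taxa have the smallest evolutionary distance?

B and C

A–B: 6/18 differ, p = 0.333, d = 0.441.
A–C: 5/18 differ, p = 0.278, d = 0.347.
B–C: 4/18 differ, p = 0.222, d = 0.264.
The smallest distance is between B and C.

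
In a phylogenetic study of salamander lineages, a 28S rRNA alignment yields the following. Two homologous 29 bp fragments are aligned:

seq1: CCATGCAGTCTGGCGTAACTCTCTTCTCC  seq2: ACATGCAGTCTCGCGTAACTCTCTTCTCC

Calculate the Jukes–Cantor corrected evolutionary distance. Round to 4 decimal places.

0.0723

The sequences differ at 2 of 29 sites (1, 12), so p = 2/29 ≈ 0.068966.
d = −(3/4) ln(1 − 4p/3) = −0.75 ln(1 − 0.091955) = −0.75 ln(0.908045)
  = −0.75 × (-0.096461) = 0.072346 substitutions/site.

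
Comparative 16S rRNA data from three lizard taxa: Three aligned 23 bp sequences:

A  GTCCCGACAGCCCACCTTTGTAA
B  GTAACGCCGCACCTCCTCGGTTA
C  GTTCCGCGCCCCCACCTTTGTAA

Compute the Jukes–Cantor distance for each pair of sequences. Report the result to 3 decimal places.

A–B: 10/23 sites differ → p ≈ 0.434783, d = −0.75 ln(1 − 0.579711) = 0.650110 ≈ 0.650.
A–C: 5/23 sites differ → p ≈ 0.217391, d = −0.75 ln(1 − 0.289855) = 0.256715 ≈ 0.257.
B–C: 9/23 sites differ → p ≈ 0.391304, d = −0.75 ln(1 − 0.521739) = 0.553199 ≈ 0.553.

d(A,B) = 0.650, d(A,C) = 0.257, d(B,C) = 0.553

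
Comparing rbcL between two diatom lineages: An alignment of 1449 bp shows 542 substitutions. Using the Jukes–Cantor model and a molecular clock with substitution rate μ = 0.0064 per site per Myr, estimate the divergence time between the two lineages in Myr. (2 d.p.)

40.47

p = 542/1449 ≈ 0.374051.
d = −(3/4) ln(1 − 4p/3) = −0.75 ln(1 − 0.498735) = −0.75 ln(0.501265)
  = −0.75 × (-0.690620) = 0.517965 substitutions/site.
Under a molecular clock d = 2μt, so t = d/(2μ) = 0.517965 / (2 × 0.0064) = 40.47 Myr.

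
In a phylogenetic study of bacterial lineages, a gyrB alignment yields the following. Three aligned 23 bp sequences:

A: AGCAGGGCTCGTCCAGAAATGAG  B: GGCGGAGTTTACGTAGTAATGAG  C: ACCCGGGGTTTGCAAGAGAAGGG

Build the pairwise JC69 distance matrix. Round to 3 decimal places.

d(A,B) = 0.650, d(A,C) = 0.650, d(B,C) = 1.051

A–B: 10/23 sites differ → p ≈ 0.434783, d = −0.75 ln(1 − 0.579711) = 0.650110 ≈ 0.650.
A–C: 10/23 sites differ → p ≈ 0.434783, d = −0.75 ln(1 − 0.579711) = 0.650110 ≈ 0.650.
B–C: 13/23 sites differ → p ≈ 0.565217, d = −0.75 ln(1 − 0.753623) = 1.050669 ≈ 1.051.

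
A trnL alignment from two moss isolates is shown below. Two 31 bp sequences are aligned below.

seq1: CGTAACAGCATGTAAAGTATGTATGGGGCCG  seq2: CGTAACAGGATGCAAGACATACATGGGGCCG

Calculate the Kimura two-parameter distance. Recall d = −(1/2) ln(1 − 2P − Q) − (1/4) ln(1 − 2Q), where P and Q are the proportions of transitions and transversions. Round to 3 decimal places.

Of 31 sites, 6 differences are transitions and 1 are transversions, so P = 6/31 ≈ 0.193548 and Q = 1/31 ≈ 0.032258.
Under the Kimura two-parameter model, d = −½ ln(1 − 2P − Q) − ¼ ln(1 − 2Q).
1 − 2P − Q = 0.580646, giving −½ ln(0.580646) = 0.271807.
1 − 2Q = 0.935484, giving −¼ ln(0.935484) = 0.016673.
d = 0.271807 + 0.016673 = 0.288480.

0.288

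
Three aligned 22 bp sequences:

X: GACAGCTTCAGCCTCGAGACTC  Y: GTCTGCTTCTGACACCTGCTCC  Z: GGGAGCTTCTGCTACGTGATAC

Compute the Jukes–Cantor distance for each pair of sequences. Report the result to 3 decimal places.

d(X,Y) = 0.699, d(X,Z) = 0.497, d(Y,Z) = 0.497

X–Y: 10/22 sites differ → p ≈ 0.454545, d = −0.75 ln(1 − 0.60606) = 0.698667 ≈ 0.699.
X–Z: 8/22 sites differ → p ≈ 0.363636, d = −0.75 ln(1 − 0.484848) = 0.497470 ≈ 0.497.
Y–Z: 8/22 sites differ → p ≈ 0.363636, d = −0.75 ln(1 − 0.484848) = 0.497470 ≈ 0.497.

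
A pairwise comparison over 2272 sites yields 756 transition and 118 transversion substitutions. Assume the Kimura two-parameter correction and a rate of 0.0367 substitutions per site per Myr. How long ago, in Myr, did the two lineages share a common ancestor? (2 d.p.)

8.98

P = 756/2272 ≈ 0.332746 and Q = 118/2272 ≈ 0.051937.
Under the Kimura two-parameter model, d = −½ ln(1 − 2P − Q) − ¼ ln(1 − 2Q).
1 − 2P − Q = 0.282571, giving −½ ln(0.282571) = 0.631913.
1 − 2Q = 0.896126, giving −¼ ln(0.896126) = 0.027419.
d = 0.631913 + 0.027419 = 0.659332.
Under a molecular clock d = 2μt, so t = d/(2μ) = 0.659332 / (2 × 0.0367) = 8.98 Myr.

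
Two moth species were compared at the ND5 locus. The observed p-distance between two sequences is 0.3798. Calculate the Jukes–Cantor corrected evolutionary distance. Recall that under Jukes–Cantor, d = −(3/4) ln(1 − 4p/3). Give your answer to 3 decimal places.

d = −(3/4) ln(1 − 4p/3) = −0.75 ln(1 − 0.5064) = −0.75 ln(0.4936)
  = −0.75 × (-0.706030) = 0.529523 substitutions/site.

0.530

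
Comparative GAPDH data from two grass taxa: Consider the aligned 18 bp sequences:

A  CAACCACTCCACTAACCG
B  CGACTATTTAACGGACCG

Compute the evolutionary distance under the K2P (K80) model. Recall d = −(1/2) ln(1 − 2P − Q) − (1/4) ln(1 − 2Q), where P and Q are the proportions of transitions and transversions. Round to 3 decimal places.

Of 18 sites, 5 differences are transitions and 2 are transversions, so P = 5/18 ≈ 0.277778 and Q = 2/18 ≈ 0.111111.
Under the Kimura two-parameter model, d = −½ ln(1 − 2P − Q) − ¼ ln(1 − 2Q).
1 − 2P − Q = 0.333333, giving −½ ln(0.333333) = 0.549307.
1 − 2Q = 0.777778, giving −¼ ln(0.777778) = 0.062829.
d = 0.549307 + 0.062829 = 0.612136.

0.612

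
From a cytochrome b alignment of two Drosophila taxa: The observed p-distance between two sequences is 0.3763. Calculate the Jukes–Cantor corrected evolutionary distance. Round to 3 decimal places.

0.522

d = −(3/4) ln(1 − 4p/3) = −0.75 ln(1 − 0.501733) = −0.75 ln(0.498267)
  = −0.75 × (-0.696619) = 0.522464 substitutions/site.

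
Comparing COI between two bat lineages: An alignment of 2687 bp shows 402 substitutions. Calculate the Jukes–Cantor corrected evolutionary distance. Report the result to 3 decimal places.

0.167

p = 402/2687 ≈ 0.149609.
d = −(3/4) ln(1 − 4p/3) = −0.75 ln(1 − 0.199479) = −0.75 ln(0.800521)
  = −0.75 × (-0.222493) = 0.166870 substitutions/site.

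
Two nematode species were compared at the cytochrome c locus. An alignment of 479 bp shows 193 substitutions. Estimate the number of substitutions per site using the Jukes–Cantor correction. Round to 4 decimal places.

0.5779

p = 193/479 ≈ 0.402923.
d = −(3/4) ln(1 − 4p/3) = −0.75 ln(1 − 0.537231) = −0.75 ln(0.462769)
  = −0.75 × (-0.770527) = 0.577895 substitutions/site.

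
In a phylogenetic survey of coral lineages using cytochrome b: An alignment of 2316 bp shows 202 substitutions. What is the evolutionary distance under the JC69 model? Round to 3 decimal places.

p = 202/2316 ≈ 0.087219.
d = −(3/4) ln(1 − 4p/3) = −0.75 ln(1 − 0.116292) = −0.75 ln(0.883708)
  = −0.75 × (-0.123629) = 0.092722 substitutions/site.

0.093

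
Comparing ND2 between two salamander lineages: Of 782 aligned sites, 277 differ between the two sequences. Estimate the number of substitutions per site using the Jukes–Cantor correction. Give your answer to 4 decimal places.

0.4794

p = 277/782 ≈ 0.35422.
d = −(3/4) ln(1 − 4p/3) = −0.75 ln(1 − 0.472293) = −0.75 ln(0.527707)
  = −0.75 × (-0.639214) = 0.479411 substitutions/site.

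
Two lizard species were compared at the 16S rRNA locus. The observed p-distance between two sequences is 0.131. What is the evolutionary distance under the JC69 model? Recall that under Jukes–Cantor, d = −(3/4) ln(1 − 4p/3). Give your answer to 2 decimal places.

d = −(3/4) ln(1 − 4p/3) = −0.75 ln(1 − 0.174667) = −0.75 ln(0.825333)
  = −0.75 × (-0.191968) = 0.143976 substitutions/site.

0.14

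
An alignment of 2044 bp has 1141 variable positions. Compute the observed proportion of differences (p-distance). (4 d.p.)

0.5582

p = 1141/2044 = 0.558219… ≈ 0.5582 (to 4 d.p.).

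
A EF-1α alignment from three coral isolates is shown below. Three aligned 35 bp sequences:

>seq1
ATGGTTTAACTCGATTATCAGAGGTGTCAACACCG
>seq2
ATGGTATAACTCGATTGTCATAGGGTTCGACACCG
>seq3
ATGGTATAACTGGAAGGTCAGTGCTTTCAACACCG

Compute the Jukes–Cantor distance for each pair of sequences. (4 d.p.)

d(seq1,seq2) = 0.1946, d(seq1,seq3) = 0.2726, d(seq2,seq3) = 0.2726

seq1–seq2: 6/35 sites differ → p ≈ 0.171429, d = −0.75 ln(1 − 0.228572) = 0.194634 ≈ 0.1946.
seq1–seq3: 8/35 sites differ → p ≈ 0.228571, d = −0.75 ln(1 − 0.304761) = 0.272625 ≈ 0.2726.
seq2–seq3: 8/35 sites differ → p ≈ 0.228571, d = −0.75 ln(1 − 0.304761) = 0.272625 ≈ 0.2726.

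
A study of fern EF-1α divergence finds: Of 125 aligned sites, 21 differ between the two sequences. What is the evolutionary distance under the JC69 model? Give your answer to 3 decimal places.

p = 21/125 = 0.168.
d = −(3/4) ln(1 − 4p/3) = −0.75 ln(1 − 0.224) = −0.75 ln(0.776)
  = −0.75 × (-0.253603) = 0.190202 substitutions/site.

0.190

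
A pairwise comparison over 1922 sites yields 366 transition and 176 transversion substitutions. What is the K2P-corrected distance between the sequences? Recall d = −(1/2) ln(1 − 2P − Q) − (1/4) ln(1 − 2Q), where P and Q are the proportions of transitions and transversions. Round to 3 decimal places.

0.370

P = 366/1922 ≈ 0.190427 and Q = 176/1922 ≈ 0.091571.
Under the Kimura two-parameter model, d = −½ ln(1 − 2P − Q) − ¼ ln(1 − 2Q).
1 − 2P − Q = 0.527575, giving −½ ln(0.527575) = 0.319732.
1 − 2Q = 0.816858, giving −¼ ln(0.816858) = 0.050573.
d = 0.319732 + 0.050573 = 0.370305.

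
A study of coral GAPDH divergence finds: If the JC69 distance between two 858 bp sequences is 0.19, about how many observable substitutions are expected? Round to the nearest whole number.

144

Invert JC69: p = (3/4)(1 − e^(−4d/3)) = 0.75 × (1 − e^(-0.253333)) = 0.75 × (1 − 0.776209) = 0.167843.
Expected differing sites = pL ≈ 0.167843 × 858 = 144.009294 ≈ 144.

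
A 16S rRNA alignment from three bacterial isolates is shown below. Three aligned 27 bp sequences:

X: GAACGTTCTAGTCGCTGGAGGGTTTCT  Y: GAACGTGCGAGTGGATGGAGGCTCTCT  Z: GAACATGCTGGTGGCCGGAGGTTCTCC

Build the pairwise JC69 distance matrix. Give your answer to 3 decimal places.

X–Y: 6/27 sites differ → p ≈ 0.222222, d = −0.75 ln(1 − 0.296296) = 0.263548 ≈ 0.264.
X–Z: 8/27 sites differ → p ≈ 0.296296, d = −0.75 ln(1 − 0.395061) = 0.376971 ≈ 0.377.
Y–Z: 7/27 sites differ → p ≈ 0.259259, d = −0.75 ln(1 − 0.345679) = 0.318118 ≈ 0.318.

d(X,Y) = 0.264, d(X,Z) = 0.377, d(Y,Z) = 0.318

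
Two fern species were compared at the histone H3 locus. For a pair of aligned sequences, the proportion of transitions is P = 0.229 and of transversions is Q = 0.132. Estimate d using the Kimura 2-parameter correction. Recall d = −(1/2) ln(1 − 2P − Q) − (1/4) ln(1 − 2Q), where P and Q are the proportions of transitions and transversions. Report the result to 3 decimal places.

0.522

Under the Kimura two-parameter model, d = −½ ln(1 − 2P − Q) − ¼ ln(1 − 2Q).
1 − 2P − Q = 0.41, giving −½ ln(0.41) = 0.445799.
1 − 2Q = 0.736, giving −¼ ln(0.736) = 0.076631.
d = 0.445799 + 0.076631 = 0.522430.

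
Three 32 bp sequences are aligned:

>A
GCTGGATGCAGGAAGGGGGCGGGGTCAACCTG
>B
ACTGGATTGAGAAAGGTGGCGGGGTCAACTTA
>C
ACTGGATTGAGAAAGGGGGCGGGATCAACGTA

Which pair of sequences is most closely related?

A–B: 7/32 differ, p = 0.219, d = 0.259.
A–C: 7/32 differ, p = 0.219, d = 0.259.
B–C: 3/32 differ, p = 0.094, d = 0.100.
The smallest distance is between B and C.

B and C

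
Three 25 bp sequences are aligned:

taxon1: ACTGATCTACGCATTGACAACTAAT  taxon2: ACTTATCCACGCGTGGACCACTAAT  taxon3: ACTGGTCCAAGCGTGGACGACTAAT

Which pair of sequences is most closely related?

taxon1–taxon2: 5/25 differ, p = 0.200, d = 0.233.
taxon1–taxon3: 6/25 differ, p = 0.240, d = 0.289.
taxon2–taxon3: 4/25 differ, p = 0.160, d = 0.180.
The smallest distance is between taxon2 and taxon3.

taxon2 and taxon3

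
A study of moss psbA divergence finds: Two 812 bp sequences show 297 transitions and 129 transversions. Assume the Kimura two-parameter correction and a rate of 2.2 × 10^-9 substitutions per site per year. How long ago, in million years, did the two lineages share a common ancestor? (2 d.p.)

272.96

P = 297/812 ≈ 0.365764 and Q = 129/812 ≈ 0.158867.
Under the Kimura two-parameter model, d = −½ ln(1 − 2P − Q) − ¼ ln(1 − 2Q).
1 − 2P − Q = 0.109605, giving −½ ln(0.109605) = 1.105436.
1 − 2Q = 0.682266, giving −¼ ln(0.682266) = 0.095584.
d = 1.105436 + 0.095584 = 1.201020.
Under a molecular clock d = 2μt, so t = d/(2μ) = 1.201020 / (2 × 2.2 × 10^-9) = 272.96 million years.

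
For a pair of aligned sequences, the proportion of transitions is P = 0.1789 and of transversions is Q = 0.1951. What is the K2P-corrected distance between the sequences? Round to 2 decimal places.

Under the Kimura two-parameter model, d = −½ ln(1 − 2P − Q) − ¼ ln(1 − 2Q).
1 − 2P − Q = 0.4471, giving −½ ln(0.4471) = 0.402486.
1 − 2Q = 0.6098, giving −¼ ln(0.6098) = 0.123656.
d = 0.402486 + 0.123656 = 0.526142.

0.53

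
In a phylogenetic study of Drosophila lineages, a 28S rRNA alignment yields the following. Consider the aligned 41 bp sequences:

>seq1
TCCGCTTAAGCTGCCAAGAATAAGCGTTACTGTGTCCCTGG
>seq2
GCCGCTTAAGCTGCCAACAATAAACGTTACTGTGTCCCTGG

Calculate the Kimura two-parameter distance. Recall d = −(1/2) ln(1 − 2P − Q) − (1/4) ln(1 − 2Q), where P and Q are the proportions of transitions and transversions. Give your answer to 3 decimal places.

0.077

Of 41 sites, 1 differences are transitions and 2 are transversions, so P = 1/41 ≈ 0.02439 and Q = 2/41 ≈ 0.04878.
Under the Kimura two-parameter model, d = −½ ln(1 − 2P − Q) − ¼ ln(1 − 2Q).
1 − 2P − Q = 0.90244, giving −½ ln(0.90244) = 0.051327.
1 − 2Q = 0.90244, giving −¼ ln(0.90244) = 0.025663.
d = 0.051327 + 0.025663 = 0.076990.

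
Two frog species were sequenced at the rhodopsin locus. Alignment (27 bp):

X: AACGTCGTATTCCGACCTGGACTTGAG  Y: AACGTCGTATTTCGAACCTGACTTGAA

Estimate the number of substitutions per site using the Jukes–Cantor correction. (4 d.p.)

The sequences differ at 5 of 27 sites (12, 16, 18, 19, 27), so p = 5/27 ≈ 0.185185.
d = −(3/4) ln(1 − 4p/3) = −0.75 ln(1 − 0.246913) = −0.75 ln(0.753087)
  = −0.75 × (-0.283575) = 0.212681 substitutions/site.

0.2127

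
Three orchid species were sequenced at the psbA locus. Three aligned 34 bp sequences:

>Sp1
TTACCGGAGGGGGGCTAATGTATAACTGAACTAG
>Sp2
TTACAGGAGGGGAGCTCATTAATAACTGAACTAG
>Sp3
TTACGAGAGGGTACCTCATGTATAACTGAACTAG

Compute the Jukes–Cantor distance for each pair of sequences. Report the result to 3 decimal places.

d(Sp1,Sp2) = 0.164, d(Sp1,Sp3) = 0.201, d(Sp2,Sp3) = 0.201

Sp1–Sp2: 5/34 sites differ → p ≈ 0.147059, d = −0.75 ln(1 − 0.196079) = 0.163691 ≈ 0.164.
Sp1–Sp3: 6/34 sites differ → p ≈ 0.176471, d = −0.75 ln(1 − 0.235295) = 0.201199 ≈ 0.201.
Sp2–Sp3: 6/34 sites differ → p ≈ 0.176471, d = −0.75 ln(1 − 0.235295) = 0.201199 ≈ 0.201.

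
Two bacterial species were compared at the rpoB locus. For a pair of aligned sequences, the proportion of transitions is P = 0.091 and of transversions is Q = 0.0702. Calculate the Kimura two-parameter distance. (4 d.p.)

0.1831

Under the Kimura two-parameter model, d = −½ ln(1 − 2P − Q) − ¼ ln(1 − 2Q).
1 − 2P − Q = 0.7478, giving −½ ln(0.7478) = 0.145310.
1 − 2Q = 0.8596, giving −¼ ln(0.8596) = 0.037822.
d = 0.145310 + 0.037822 = 0.183132.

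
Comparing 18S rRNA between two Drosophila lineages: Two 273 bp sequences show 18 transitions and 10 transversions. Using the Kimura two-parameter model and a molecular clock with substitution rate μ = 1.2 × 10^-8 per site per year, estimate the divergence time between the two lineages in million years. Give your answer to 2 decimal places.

4.64

P = 18/273 ≈ 0.065934 and Q = 10/273 ≈ 0.03663.
Under the Kimura two-parameter model, d = −½ ln(1 − 2P − Q) − ¼ ln(1 − 2Q).
1 − 2P − Q = 0.831502, giving −½ ln(0.831502) = 0.092261.
1 − 2Q = 0.92674, giving −¼ ln(0.92674) = 0.019021.
d = 0.092261 + 0.019021 = 0.111282.
Under a molecular clock d = 2μt, so t = d/(2μ) = 0.111282 / (2 × 1.2 × 10^-8) = 4.64 million years.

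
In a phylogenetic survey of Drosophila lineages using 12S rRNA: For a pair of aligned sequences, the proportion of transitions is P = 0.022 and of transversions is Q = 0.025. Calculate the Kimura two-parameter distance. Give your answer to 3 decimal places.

0.049

Under the Kimura two-parameter model, d = −½ ln(1 − 2P − Q) − ¼ ln(1 − 2Q).
1 − 2P − Q = 0.931, giving −½ ln(0.931) = 0.035748.
1 − 2Q = 0.95, giving −¼ ln(0.95) = 0.012823.
d = 0.035748 + 0.012823 = 0.048571.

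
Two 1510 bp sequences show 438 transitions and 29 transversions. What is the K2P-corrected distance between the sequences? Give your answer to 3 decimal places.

P = 438/1510 ≈ 0.290066 and Q = 29/1510 ≈ 0.019205.
Under the Kimura two-parameter model, d = −½ ln(1 − 2P − Q) − ¼ ln(1 − 2Q).
1 − 2P − Q = 0.400663, giving −½ ln(0.400663) = 0.457317.
1 − 2Q = 0.96159, giving −¼ ln(0.96159) = 0.009792.
d = 0.457317 + 0.009792 = 0.467109.

0.467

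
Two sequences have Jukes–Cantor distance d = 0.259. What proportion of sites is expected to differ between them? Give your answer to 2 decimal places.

0.22

p = (3/4)(1 − e^(−4d/3)) = 0.75 × (1 − e^(-0.345333)) = 0.75 × (1 − 0.707985) = 0.219011.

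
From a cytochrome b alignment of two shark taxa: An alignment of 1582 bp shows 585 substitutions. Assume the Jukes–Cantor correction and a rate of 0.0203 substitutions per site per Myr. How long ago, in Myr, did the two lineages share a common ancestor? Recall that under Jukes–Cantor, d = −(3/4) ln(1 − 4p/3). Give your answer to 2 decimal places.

12.55

p = 585/1582 ≈ 0.369785.
d = −(3/4) ln(1 − 4p/3) = −0.75 ln(1 − 0.493047) = −0.75 ln(0.506953)
  = −0.75 × (-0.679337) = 0.509503 substitutions/site.
Under a molecular clock d = 2μt, so t = d/(2μ) = 0.509503 / (2 × 0.0203) = 12.55 Myr.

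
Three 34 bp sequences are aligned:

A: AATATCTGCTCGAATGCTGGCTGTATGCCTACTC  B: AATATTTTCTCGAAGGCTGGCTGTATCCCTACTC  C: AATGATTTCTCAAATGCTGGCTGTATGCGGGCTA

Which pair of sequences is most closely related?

A and B

A–B: 4/34 differ, p = 0.118, d = 0.128.
A–C: 9/34 differ, p = 0.265, d = 0.326.
B–C: 9/34 differ, p = 0.265, d = 0.326.
The smallest distance is between A and B.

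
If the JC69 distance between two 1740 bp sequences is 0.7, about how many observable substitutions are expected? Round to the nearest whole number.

Invert JC69: p = (3/4)(1 − e^(−4d/3)) = 0.75 × (1 − e^(-0.933333)) = 0.75 × (1 − 0.393241) = 0.455069.
Expected differing sites = pL ≈ 0.455069 × 1740 = 791.82006 ≈ 792.

792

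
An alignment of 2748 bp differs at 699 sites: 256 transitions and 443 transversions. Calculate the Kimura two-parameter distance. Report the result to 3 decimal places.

0.311

P = 256/2748 ≈ 0.093159 and Q = 443/2748 ≈ 0.161208.
Under the Kimura two-parameter model, d = −½ ln(1 − 2P − Q) − ¼ ln(1 − 2Q).
1 − 2P − Q = 0.652474, giving −½ ln(0.652474) = 0.213492.
1 − 2Q = 0.677584, giving −¼ ln(0.677584) = 0.097305.
d = 0.213492 + 0.097305 = 0.310797.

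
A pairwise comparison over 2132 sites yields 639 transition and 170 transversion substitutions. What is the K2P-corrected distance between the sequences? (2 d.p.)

0.61

P = 639/2132 ≈ 0.299719 and Q = 170/2132 ≈ 0.079737.
Under the Kimura two-parameter model, d = −½ ln(1 − 2P − Q) − ¼ ln(1 − 2Q).
1 − 2P − Q = 0.320825, giving −½ ln(0.320825) = 0.568430.
1 − 2Q = 0.840526, giving −¼ ln(0.840526) = 0.043432.
d = 0.568430 + 0.043432 = 0.611862.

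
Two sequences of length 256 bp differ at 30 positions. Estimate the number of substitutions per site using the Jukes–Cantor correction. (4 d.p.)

p = 30/256 ≈ 0.117188.
d = −(3/4) ln(1 − 4p/3) = −0.75 ln(1 − 0.156251) = −0.75 ln(0.843749)
  = −0.75 × (-0.169900) = 0.127425 substitutions/site.

0.1274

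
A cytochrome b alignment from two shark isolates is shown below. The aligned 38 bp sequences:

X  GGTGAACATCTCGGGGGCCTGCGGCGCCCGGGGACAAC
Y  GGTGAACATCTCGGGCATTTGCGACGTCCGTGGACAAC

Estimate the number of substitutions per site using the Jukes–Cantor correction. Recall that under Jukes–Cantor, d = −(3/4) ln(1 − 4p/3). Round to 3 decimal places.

0.211

The sequences differ at 7 of 38 sites (16, 17, 18, 19, 24, 27, 31), so p = 7/38 ≈ 0.184211.
d = −(3/4) ln(1 − 4p/3) = −0.75 ln(1 − 0.245615) = −0.75 ln(0.754385)
  = −0.75 × (-0.281852) = 0.211389 substitutions/site.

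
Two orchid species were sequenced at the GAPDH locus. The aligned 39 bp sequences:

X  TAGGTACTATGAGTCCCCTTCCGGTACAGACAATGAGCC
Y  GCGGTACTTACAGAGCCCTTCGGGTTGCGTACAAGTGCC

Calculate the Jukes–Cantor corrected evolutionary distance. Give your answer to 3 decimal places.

The sequences differ at 16 of 39 sites, so p = 16/39 ≈ 0.410256.
d = −(3/4) ln(1 − 4p/3) = −0.75 ln(1 − 0.547008) = −0.75 ln(0.452992)
  = −0.75 × (-0.791881) = 0.593911 substitutions/site.

0.594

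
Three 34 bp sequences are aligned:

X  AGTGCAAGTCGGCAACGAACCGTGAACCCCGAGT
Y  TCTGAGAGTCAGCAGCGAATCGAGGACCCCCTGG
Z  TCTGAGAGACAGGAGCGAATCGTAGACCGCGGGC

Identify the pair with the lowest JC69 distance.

Y and Z

X–Y: 12/34 differ, p = 0.353, d = 0.477.
X–Z: 14/34 differ, p = 0.412, d = 0.597.
Y–Z: 8/34 differ, p = 0.235, d = 0.282.
The smallest distance is between Y and Z.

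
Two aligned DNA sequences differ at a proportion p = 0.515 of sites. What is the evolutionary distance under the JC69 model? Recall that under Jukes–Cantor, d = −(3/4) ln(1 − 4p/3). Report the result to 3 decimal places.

0.870

d = −(3/4) ln(1 − 4p/3) = −0.75 ln(1 − 0.686667) = −0.75 ln(0.313333)
  = −0.75 × (-1.160489) = 0.870367 substitutions/site.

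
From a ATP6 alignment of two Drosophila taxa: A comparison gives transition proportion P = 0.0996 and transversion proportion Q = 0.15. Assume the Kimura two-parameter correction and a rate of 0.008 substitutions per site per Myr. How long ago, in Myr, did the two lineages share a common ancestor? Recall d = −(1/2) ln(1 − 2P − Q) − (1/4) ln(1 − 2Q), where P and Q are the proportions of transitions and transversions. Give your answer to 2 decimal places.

Under the Kimura two-parameter model, d = −½ ln(1 − 2P − Q) − ¼ ln(1 − 2Q).
1 − 2P − Q = 0.6508, giving −½ ln(0.6508) = 0.214776.
1 − 2Q = 0.7, giving −¼ ln(0.7) = 0.089169.
d = 0.214776 + 0.089169 = 0.303945.
Under a molecular clock d = 2μt, so t = d/(2μ) = 0.303945 / (2 × 0.008) = 19.00 Myr.

19.00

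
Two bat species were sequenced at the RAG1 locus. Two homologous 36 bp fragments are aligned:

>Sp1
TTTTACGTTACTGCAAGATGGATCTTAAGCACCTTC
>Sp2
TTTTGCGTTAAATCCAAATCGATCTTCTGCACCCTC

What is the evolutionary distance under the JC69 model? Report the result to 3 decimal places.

0.347

The sequences differ at 10 of 36 sites (5, 11, 12, 13, 15, 17, 20, 27, 28, 34), so p = 10/36 ≈ 0.277778.
d = −(3/4) ln(1 − 4p/3) = −0.75 ln(1 − 0.370371) = −0.75 ln(0.629629)
  = −0.75 × (-0.462625) = 0.346969 substitutions/site.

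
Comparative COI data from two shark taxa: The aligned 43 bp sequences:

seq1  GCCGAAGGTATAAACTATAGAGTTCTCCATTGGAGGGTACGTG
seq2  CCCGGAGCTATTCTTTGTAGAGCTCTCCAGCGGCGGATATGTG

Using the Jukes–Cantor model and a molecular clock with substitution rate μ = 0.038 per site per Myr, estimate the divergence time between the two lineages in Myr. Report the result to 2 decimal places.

5.62

The sequences differ at 14 of 43 sites, so p = 14/43 ≈ 0.325581.
d = −(3/4) ln(1 − 4p/3) = −0.75 ln(1 − 0.434108) = −0.75 ln(0.565892)
  = −0.75 × (-0.569352) = 0.427014 substitutions/site.
Under a molecular clock d = 2μt, so t = d/(2μ) = 0.427014 / (2 × 0.038) = 5.62 Myr.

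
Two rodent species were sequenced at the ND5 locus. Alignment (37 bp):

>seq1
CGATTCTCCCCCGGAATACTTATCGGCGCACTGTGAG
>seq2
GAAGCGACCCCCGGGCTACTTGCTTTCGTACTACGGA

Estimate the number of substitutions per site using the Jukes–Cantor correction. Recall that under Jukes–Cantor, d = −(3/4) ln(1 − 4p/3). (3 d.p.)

0.784

The sequences differ at 18 of 37 sites, so p = 18/37 ≈ 0.486486.
d = −(3/4) ln(1 − 4p/3) = −0.75 ln(1 − 0.648648) = −0.75 ln(0.351352)
  = −0.75 × (-1.045967) = 0.784475 substitutions/site.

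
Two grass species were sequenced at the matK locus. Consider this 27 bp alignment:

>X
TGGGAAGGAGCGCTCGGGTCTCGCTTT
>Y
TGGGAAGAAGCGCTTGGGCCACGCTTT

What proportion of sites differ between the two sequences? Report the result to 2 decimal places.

The sequences differ at 4 of 27 positions (sites 8, 15, 19, 21).
p = 4/27 = 0.148148… ≈ 0.15 (to 2 d.p.).

0.15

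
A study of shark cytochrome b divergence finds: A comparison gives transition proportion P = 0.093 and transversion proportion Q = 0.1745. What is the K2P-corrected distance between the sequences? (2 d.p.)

0.33

Under the Kimura two-parameter model, d = −½ ln(1 − 2P − Q) − ¼ ln(1 − 2Q).
1 − 2P − Q = 0.6395, giving −½ ln(0.6395) = 0.223534.
1 − 2Q = 0.651, giving −¼ ln(0.651) = 0.107311.
d = 0.223534 + 0.107311 = 0.330845.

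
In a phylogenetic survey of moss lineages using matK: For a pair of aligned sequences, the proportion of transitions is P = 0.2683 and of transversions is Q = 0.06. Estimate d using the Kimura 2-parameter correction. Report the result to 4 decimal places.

Under the Kimura two-parameter model, d = −½ ln(1 − 2P − Q) − ¼ ln(1 − 2Q).
1 − 2P − Q = 0.4034, giving −½ ln(0.4034) = 0.453913.
1 − 2Q = 0.88, giving −¼ ln(0.88) = 0.031958.
d = 0.453913 + 0.031958 = 0.485871.

0.4859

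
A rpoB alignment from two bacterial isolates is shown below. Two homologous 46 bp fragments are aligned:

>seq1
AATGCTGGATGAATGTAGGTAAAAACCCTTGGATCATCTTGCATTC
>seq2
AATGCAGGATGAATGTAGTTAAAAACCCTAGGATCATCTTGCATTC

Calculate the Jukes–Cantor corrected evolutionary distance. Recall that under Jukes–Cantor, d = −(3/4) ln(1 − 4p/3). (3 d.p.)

The sequences differ at 3 of 46 sites (6, 19, 30), so p = 3/46 ≈ 0.065217.
d = −(3/4) ln(1 − 4p/3) = −0.75 ln(1 − 0.086956) = −0.75 ln(0.913044)
  = −0.75 × (-0.090971) = 0.068228 substitutions/site.

0.068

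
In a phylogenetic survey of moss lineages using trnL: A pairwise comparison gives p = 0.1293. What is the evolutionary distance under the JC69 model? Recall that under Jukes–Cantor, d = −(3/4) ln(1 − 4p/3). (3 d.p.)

0.142

d = −(3/4) ln(1 − 4p/3) = −0.75 ln(1 − 0.1724) = −0.75 ln(0.8276)
  = −0.75 × (-0.189225) = 0.141919 substitutions/site.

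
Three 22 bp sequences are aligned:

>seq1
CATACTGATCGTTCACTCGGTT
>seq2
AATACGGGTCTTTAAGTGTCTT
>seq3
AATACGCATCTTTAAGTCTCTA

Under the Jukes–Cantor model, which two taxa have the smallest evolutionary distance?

seq2 and seq3

seq1–seq2: 9/22 differ, p = 0.409, d = 0.591.
seq1–seq3: 9/22 differ, p = 0.409, d = 0.591.
seq2–seq3: 4/22 differ, p = 0.182, d = 0.208.
The smallest distance is between seq2 and seq3.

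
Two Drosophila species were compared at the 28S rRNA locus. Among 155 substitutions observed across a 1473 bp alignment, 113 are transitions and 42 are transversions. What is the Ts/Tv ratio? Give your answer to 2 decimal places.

R = 113/42 = 2.690476… ≈ 2.69 (to 2 d.p.).

2.69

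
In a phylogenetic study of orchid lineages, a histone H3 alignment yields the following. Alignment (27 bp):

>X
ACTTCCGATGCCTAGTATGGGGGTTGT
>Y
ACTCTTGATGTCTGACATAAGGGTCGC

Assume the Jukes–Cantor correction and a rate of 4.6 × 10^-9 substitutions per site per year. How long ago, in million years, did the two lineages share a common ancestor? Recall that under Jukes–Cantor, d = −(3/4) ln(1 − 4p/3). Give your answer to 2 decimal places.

63.87

The sequences differ at 11 of 27 sites, so p = 11/27 ≈ 0.407407.
d = −(3/4) ln(1 − 4p/3) = −0.75 ln(1 − 0.543209) = −0.75 ln(0.456791)
  = −0.75 × (-0.783529) = 0.587647 substitutions/site.
Under a molecular clock d = 2μt, so t = d/(2μ) = 0.587647 / (2 × 4.6 × 10^-9) = 63.87 million years.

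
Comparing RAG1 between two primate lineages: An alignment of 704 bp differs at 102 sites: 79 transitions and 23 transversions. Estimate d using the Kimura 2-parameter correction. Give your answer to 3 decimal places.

0.165

P = 79/704 ≈ 0.112216 and Q = 23/704 ≈ 0.03267.
Under the Kimura two-parameter model, d = −½ ln(1 − 2P − Q) − ¼ ln(1 − 2Q).
1 − 2P − Q = 0.742898, giving −½ ln(0.742898) = 0.148598.
1 − 2Q = 0.93466, giving −¼ ln(0.93466) = 0.016893.
d = 0.148598 + 0.016893 = 0.165491.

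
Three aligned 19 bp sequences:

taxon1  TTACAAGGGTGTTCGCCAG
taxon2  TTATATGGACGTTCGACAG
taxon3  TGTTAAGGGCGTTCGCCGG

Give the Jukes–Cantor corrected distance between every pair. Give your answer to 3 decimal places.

taxon1–taxon2: 5/19 sites differ → p ≈ 0.263158, d = −0.75 ln(1 − 0.350877) = 0.324100 ≈ 0.324.
taxon1–taxon3: 5/19 sites differ → p ≈ 0.263158, d = −0.75 ln(1 − 0.350877) = 0.324100 ≈ 0.324.
taxon2–taxon3: 6/19 sites differ → p ≈ 0.315789, d = −0.75 ln(1 − 0.421052) = 0.409907 ≈ 0.410.

d(taxon1,taxon2) = 0.324, d(taxon1,taxon3) = 0.324, d(taxon2,taxon3) = 0.410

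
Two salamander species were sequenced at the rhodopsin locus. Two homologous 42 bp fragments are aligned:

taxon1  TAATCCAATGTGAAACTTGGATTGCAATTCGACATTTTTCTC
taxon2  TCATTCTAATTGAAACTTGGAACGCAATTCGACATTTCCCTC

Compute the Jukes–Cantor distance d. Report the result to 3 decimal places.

The sequences differ at 9 of 42 sites (2, 5, 7, 9, 10, 22, 23, 38, 39), so p = 9/42 ≈ 0.214286.
d = −(3/4) ln(1 − 4p/3) = −0.75 ln(1 − 0.285715) = −0.75 ln(0.714285)
  = −0.75 × (-0.336473) = 0.252355 substitutions/site.

0.252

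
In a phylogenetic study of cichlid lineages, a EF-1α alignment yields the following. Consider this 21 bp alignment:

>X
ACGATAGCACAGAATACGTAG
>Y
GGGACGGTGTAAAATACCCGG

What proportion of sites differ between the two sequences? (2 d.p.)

The sequences differ at 11 of 21 positions.
p = 11/21 = 0.523809… ≈ 0.52 (to 2 d.p.).

0.52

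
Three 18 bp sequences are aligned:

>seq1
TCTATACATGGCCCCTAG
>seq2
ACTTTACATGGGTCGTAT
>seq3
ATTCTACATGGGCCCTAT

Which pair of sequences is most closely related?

seq2 and seq3

seq1–seq2: 6/18 differ, p = 0.333, d = 0.441.
seq1–seq3: 5/18 differ, p = 0.278, d = 0.347.
seq2–seq3: 4/18 differ, p = 0.222, d = 0.264.
The smallest distance is between seq2 and seq3.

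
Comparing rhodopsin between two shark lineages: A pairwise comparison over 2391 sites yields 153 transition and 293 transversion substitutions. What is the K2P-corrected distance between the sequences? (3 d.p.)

P = 153/2391 ≈ 0.06399 and Q = 293/2391 ≈ 0.122543.
Under the Kimura two-parameter model, d = −½ ln(1 − 2P − Q) − ¼ ln(1 − 2Q).
1 − 2P − Q = 0.749477, giving −½ ln(0.749477) = 0.144190.
1 − 2Q = 0.754914, giving −¼ ln(0.754914) = 0.070288.
d = 0.144190 + 0.070288 = 0.214478.

0.214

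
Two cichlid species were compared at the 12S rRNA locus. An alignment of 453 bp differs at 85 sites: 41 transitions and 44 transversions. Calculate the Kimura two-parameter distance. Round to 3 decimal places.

0.217

P = 41/453 ≈ 0.090508 and Q = 44/453 ≈ 0.09713.
Under the Kimura two-parameter model, d = −½ ln(1 − 2P − Q) − ¼ ln(1 − 2Q).
1 − 2P − Q = 0.721854, giving −½ ln(0.721854) = 0.162966.
1 − 2Q = 0.80574, giving −¼ ln(0.80574) = 0.053999.
d = 0.162966 + 0.053999 = 0.216965.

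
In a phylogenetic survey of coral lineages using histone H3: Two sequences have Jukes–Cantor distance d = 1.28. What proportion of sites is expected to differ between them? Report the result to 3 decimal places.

0.614

p = (3/4)(1 − e^(−4d/3)) = 0.75 × (1 − e^(-1.706667)) = 0.75 × (1 − 0.181470) = 0.613898.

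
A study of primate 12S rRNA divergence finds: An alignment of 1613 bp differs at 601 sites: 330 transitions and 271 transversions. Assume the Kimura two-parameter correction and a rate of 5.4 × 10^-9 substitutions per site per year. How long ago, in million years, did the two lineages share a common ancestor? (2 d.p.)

49.33

P = 330/1613 ≈ 0.204588 and Q = 271/1613 ≈ 0.16801.
Under the Kimura two-parameter model, d = −½ ln(1 − 2P − Q) − ¼ ln(1 − 2Q).
1 − 2P − Q = 0.422814, giving −½ ln(0.422814) = 0.430411.
1 − 2Q = 0.66398, giving −¼ ln(0.66398) = 0.102376.
d = 0.430411 + 0.102376 = 0.532787.
Under a molecular clock d = 2μt, so t = d/(2μ) = 0.532787 / (2 × 5.4 × 10^-9) = 49.33 million years.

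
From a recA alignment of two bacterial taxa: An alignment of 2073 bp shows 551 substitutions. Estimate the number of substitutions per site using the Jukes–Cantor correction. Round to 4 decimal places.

0.3282

p = 551/2073 ≈ 0.265798.
d = −(3/4) ln(1 − 4p/3) = −0.75 ln(1 − 0.354397) = −0.75 ln(0.645603)
  = −0.75 × (-0.437571) = 0.328178 substitutions/site.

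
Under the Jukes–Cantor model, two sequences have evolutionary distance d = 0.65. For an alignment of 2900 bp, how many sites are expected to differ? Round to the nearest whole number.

Invert JC69: p = (3/4)(1 − e^(−4d/3)) = 0.75 × (1 − e^(-0.866667)) = 0.75 × (1 − 0.420350) = 0.434738.
Expected differing sites = pL ≈ 0.434738 × 2900 = 1260.7402 ≈ 1261.

1261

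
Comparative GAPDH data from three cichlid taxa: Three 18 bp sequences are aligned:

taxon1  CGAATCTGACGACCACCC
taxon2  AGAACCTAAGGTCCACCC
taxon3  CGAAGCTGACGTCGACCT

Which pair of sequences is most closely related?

taxon1 and taxon3

taxon1–taxon2: 5/18 differ, p = 0.278, d = 0.347.
taxon1–taxon3: 4/18 differ, p = 0.222, d = 0.264.
taxon2–taxon3: 6/18 differ, p = 0.333, d = 0.441.
The smallest distance is between taxon1 and taxon3.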